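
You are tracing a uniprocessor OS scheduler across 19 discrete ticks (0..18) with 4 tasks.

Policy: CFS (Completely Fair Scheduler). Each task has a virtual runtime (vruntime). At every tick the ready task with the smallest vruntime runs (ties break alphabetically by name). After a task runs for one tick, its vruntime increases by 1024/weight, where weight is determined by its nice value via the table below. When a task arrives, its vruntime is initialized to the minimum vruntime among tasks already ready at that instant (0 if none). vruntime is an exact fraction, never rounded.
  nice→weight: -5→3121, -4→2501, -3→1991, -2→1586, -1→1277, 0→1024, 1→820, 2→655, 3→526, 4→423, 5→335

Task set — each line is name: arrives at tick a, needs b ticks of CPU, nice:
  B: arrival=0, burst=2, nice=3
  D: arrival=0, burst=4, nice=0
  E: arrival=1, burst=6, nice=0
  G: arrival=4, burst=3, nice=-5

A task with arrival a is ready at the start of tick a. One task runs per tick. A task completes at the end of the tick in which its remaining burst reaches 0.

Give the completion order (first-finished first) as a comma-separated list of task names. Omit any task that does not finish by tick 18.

completion order = G, B, D, E

t=0: vr[B=0 D=0] → run B
t=1: vr[B=512/263 D=0 E=0] → run D
t=2: vr[B=512/263 D=1 E=0] → run E
t=3: vr[B=512/263 D=1 E=1] → run D
t=4: vr[B=512/263 D=2 E=1 G=1] → run E
t=5: vr[B=512/263 D=2 E=2 G=1] → run G
t=6: vr[B=512/263 D=2 E=2 G=4145/3121] → run G
t=7: vr[B=512/263 D=2 E=2 G=5169/3121] → run G
t=8: vr[B=512/263 D=2 E=2] → run B
t=9: vr[D=2 E=2] → run D
t=10: vr[D=3 E=2] → run E
t=11: vr[D=3 E=3] → run D
t=12: vr[E=3] → run E
t=13: vr[E=4] → run E
t=14: vr[E=5] → run E
t=15: (idle)
t=16: (idle)
t=17: (idle)
t=18: (idle)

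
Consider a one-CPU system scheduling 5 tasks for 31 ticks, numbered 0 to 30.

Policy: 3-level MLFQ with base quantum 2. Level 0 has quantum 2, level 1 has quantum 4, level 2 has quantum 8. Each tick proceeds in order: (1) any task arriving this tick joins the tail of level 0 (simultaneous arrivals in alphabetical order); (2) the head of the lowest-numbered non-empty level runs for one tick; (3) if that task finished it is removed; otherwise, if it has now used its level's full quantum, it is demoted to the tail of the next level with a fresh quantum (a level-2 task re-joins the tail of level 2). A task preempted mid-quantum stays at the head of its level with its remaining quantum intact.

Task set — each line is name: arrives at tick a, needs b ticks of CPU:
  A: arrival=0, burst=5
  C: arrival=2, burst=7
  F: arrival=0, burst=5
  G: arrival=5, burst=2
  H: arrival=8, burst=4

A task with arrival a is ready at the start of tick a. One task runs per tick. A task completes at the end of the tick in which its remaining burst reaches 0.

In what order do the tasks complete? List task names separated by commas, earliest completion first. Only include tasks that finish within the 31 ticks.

t=0: L0/L1/L2 = AF/-/- → run A
t=1: L0/L1/L2 = AF/-/- → run A
t=2: L0/L1/L2 = FC/A/- → run F
t=3: L0/L1/L2 = FC/A/- → run F
t=4: L0/L1/L2 = C/AF/- → run C
t=5: L0/L1/L2 = CG/AF/- → run C
t=6: L0/L1/L2 = G/AFC/- → run G
t=7: L0/L1/L2 = G/AFC/- → run G
t=8: L0/L1/L2 = H/AFC/- → run H
t=9: L0/L1/L2 = H/AFC/- → run H
t=10: L0/L1/L2 = -/AFCH/- → run A
t=11: L0/L1/L2 = -/AFCH/- → run A
t=12: L0/L1/L2 = -/AFCH/- → run A
t=13: L0/L1/L2 = -/FCH/- → run F
t=14: L0/L1/L2 = -/FCH/- → run F
t=15: L0/L1/L2 = -/FCH/- → run F
t=16: L0/L1/L2 = -/CH/- → run C
t=17: L0/L1/L2 = -/CH/- → run C
t=18: L0/L1/L2 = -/CH/- → run C
t=19: L0/L1/L2 = -/CH/- → run C
t=20: L0/L1/L2 = -/H/C → run H
t=21: L0/L1/L2 = -/H/C → run H
t=22: L0/L1/L2 = -/-/C → run C
t=23: (idle)
t=24: (idle)
t=25: (idle)
t=26: (idle)
t=27: (idle)
t=28: (idle)
t=29: (idle)
t=30: (idle)

completion order = G, A, F, H, C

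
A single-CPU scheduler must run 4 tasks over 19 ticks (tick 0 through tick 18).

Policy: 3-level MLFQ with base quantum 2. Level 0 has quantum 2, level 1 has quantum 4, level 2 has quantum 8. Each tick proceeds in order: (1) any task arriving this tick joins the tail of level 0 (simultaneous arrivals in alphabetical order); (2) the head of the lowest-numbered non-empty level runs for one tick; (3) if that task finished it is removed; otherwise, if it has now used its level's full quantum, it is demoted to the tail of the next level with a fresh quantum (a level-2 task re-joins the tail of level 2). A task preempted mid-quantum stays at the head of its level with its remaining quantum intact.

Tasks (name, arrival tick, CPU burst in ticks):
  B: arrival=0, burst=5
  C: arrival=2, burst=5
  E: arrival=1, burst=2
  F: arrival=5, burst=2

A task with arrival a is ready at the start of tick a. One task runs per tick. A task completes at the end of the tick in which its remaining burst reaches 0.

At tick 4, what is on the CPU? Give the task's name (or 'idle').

running at tick 4 = C

t=0: L0/L1/L2 = B/-/- → run B
t=1: L0/L1/L2 = BE/-/- → run B
t=2: L0/L1/L2 = EC/B/- → run E
t=3: L0/L1/L2 = EC/B/- → run E
t=4: L0/L1/L2 = C/B/- → run C
t=5: L0/L1/L2 = CF/B/- → run C
t=6: L0/L1/L2 = F/BC/- → run F
t=7: L0/L1/L2 = F/BC/- → run F
t=8: L0/L1/L2 = -/BC/- → run B
t=9: L0/L1/L2 = -/BC/- → run B
t=10: L0/L1/L2 = -/BC/- → run B
t=11: L0/L1/L2 = -/C/- → run C
t=12: L0/L1/L2 = -/C/- → run C
t=13: L0/L1/L2 = -/C/- → run C
t=14: (idle)
t=15: (idle)
t=16: (idle)
t=17: (idle)
t=18: (idle)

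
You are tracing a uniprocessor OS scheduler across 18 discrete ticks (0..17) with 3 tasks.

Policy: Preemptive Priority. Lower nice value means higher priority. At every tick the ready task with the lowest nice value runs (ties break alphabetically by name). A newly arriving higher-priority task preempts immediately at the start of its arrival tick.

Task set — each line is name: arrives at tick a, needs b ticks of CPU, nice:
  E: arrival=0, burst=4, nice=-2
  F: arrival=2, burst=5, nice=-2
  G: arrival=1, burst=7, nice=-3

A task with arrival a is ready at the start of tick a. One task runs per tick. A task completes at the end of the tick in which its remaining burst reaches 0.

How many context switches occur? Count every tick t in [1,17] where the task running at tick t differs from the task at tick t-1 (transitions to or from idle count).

context switches = 4

t=0: ready={E} → run E
t=1: ready={E,G} → run G
t=2: ready={E,F,G} → run G
t=3: ready={E,F,G} → run G
t=4: ready={E,F,G} → run G
t=5: ready={E,F,G} → run G
t=6: ready={E,F,G} → run G
t=7: ready={E,F,G} → run G
t=8: ready={E,F} → run E
t=9: ready={E,F} → run E
t=10: ready={E,F} → run E
t=11: ready={F} → run F
t=12: ready={F} → run F
t=13: ready={F} → run F
t=14: ready={F} → run F
t=15: ready={F} → run F
t=16: (idle)
t=17: (idle)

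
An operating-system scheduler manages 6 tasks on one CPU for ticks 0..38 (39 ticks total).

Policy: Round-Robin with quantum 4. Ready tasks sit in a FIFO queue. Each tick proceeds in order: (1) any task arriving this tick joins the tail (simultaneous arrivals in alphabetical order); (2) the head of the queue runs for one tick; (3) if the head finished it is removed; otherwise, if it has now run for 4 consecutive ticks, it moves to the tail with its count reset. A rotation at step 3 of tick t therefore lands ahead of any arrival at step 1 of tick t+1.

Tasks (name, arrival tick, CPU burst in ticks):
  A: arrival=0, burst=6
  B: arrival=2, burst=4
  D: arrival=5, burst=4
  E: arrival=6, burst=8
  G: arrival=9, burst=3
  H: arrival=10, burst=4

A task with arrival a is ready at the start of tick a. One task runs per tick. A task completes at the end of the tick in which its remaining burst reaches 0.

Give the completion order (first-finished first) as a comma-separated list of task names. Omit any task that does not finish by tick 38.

t=0: queue=[A] q_used=0 → run A
t=1: queue=[A] q_used=1 → run A
t=2: queue=[A,B] q_used=2 → run A
t=3: queue=[A,B] q_used=3 → run A
t=4: queue=[B,A] q_used=0 → run B
t=5: queue=[B,A,D] q_used=1 → run B
t=6: queue=[B,A,D,E] q_used=2 → run B
t=7: queue=[B,A,D,E] q_used=3 → run B
t=8: queue=[A,D,E] q_used=0 → run A
t=9: queue=[A,D,E,G] q_used=1 → run A
t=10: queue=[D,E,G,H] q_used=0 → run D
t=11: queue=[D,E,G,H] q_used=1 → run D
t=12: queue=[D,E,G,H] q_used=2 → run D
t=13: queue=[D,E,G,H] q_used=3 → run D
t=14: queue=[E,G,H] q_used=0 → run E
t=15: queue=[E,G,H] q_used=1 → run E
t=16: queue=[E,G,H] q_used=2 → run E
t=17: queue=[E,G,H] q_used=3 → run E
t=18: queue=[G,H,E] q_used=0 → run G
t=19: queue=[G,H,E] q_used=1 → run G
t=20: queue=[G,H,E] q_used=2 → run G
t=21: queue=[H,E] q_used=0 → run H
t=22: queue=[H,E] q_used=1 → run H
t=23: queue=[H,E] q_used=2 → run H
t=24: queue=[H,E] q_used=3 → run H
t=25: queue=[E] q_used=0 → run E
t=26: queue=[E] q_used=1 → run E
t=27: queue=[E] q_used=2 → run E
t=28: queue=[E] q_used=3 → run E
t=29: (idle)
t=30: (idle)
t=31: (idle)
t=32: (idle)
t=33: (idle)
t=34: (idle)
t=35: (idle)
t=36: (idle)
t=37: (idle)
t=38: (idle)

completion order = B, A, D, G, H, E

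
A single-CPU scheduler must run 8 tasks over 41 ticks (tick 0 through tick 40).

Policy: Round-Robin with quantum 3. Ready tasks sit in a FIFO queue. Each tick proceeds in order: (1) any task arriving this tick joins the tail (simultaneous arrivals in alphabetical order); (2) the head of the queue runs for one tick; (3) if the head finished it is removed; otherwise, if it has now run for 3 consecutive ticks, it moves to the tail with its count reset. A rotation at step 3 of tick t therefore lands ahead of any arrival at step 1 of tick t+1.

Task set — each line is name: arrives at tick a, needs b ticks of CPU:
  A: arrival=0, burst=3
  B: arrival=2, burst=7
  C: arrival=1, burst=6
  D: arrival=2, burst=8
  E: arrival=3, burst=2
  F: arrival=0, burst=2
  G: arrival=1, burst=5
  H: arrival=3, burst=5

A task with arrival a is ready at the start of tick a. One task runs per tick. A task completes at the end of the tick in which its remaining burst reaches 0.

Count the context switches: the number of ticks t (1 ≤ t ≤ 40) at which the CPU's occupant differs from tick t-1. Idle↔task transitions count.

t=0: queue=[A,F] q_used=0 → run A
t=1: queue=[A,F,C,G] q_used=1 → run A
t=2: queue=[A,F,C,G,B,D] q_used=2 → run A
t=3: queue=[F,C,G,B,D,E,H] q_used=0 → run F
t=4: queue=[F,C,G,B,D,E,H] q_used=1 → run F
t=5: queue=[C,G,B,D,E,H] q_used=0 → run C
t=6: queue=[C,G,B,D,E,H] q_used=1 → run C
t=7: queue=[C,G,B,D,E,H] q_used=2 → run C
t=8: queue=[G,B,D,E,H,C] q_used=0 → run G
t=9: queue=[G,B,D,E,H,C] q_used=1 → run G
t=10: queue=[G,B,D,E,H,C] q_used=2 → run G
t=11: queue=[B,D,E,H,C,G] q_used=0 → run B
t=12: queue=[B,D,E,H,C,G] q_used=1 → run B
t=13: queue=[B,D,E,H,C,G] q_used=2 → run B
t=14: queue=[D,E,H,C,G,B] q_used=0 → run D
t=15: queue=[D,E,H,C,G,B] q_used=1 → run D
t=16: queue=[D,E,H,C,G,B] q_used=2 → run D
t=17: queue=[E,H,C,G,B,D] q_used=0 → run E
t=18: queue=[E,H,C,G,B,D] q_used=1 → run E
t=19: queue=[H,C,G,B,D] q_used=0 → run H
t=20: queue=[H,C,G,B,D] q_used=1 → run H
t=21: queue=[H,C,G,B,D] q_used=2 → run H
t=22: queue=[C,G,B,D,H] q_used=0 → run C
t=23: queue=[C,G,B,D,H] q_used=1 → run C
t=24: queue=[C,G,B,D,H] q_used=2 → run C
t=25: queue=[G,B,D,H] q_used=0 → run G
t=26: queue=[G,B,D,H] q_used=1 → run G
t=27: queue=[B,D,H] q_used=0 → run B
t=28: queue=[B,D,H] q_used=1 → run B
t=29: queue=[B,D,H] q_used=2 → run B
t=30: queue=[D,H,B] q_used=0 → run D
t=31: queue=[D,H,B] q_used=1 → run D
t=32: queue=[D,H,B] q_used=2 → run D
t=33: queue=[H,B,D] q_used=0 → run H
t=34: queue=[H,B,D] q_used=1 → run H
t=35: queue=[B,D] q_used=0 → run B
t=36: queue=[D] q_used=0 → run D
t=37: queue=[D] q_used=1 → run D
t=38: (idle)
t=39: (idle)
t=40: (idle)

context switches = 15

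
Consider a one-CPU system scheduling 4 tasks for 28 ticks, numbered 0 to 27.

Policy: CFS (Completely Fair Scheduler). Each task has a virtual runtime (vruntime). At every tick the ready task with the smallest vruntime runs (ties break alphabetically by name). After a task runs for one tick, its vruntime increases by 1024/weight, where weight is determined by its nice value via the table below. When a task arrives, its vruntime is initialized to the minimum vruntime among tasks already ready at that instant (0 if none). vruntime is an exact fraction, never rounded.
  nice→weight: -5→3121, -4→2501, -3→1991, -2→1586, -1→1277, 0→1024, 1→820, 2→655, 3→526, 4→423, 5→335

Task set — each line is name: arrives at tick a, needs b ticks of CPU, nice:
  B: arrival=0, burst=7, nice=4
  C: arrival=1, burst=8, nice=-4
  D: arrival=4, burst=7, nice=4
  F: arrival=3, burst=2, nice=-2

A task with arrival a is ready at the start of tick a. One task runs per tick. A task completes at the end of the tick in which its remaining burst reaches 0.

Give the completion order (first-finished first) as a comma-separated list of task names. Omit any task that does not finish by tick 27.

t=0: vr[B=0] → run B
t=1: vr[B=1024/423 C=1024/423] → run B
t=2: vr[B=2048/423 C=1024/423] → run C
t=3: vr[B=2048/423 C=2994176/1057923 F=2994176/1057923] → run C
t=4: vr[B=2048/423 C=3427328/1057923 D=2994176/1057923 F=2994176/1057923] → run D
t=5: vr[B=2048/423 C=3427328/1057923 D=5555200/1057923 F=2994176/1057923] → run F
t=6: vr[B=2048/423 C=3427328/1057923 D=5555200/1057923 F=47803904/13752999] → run C
t=7: vr[B=2048/423 C=3860480/1057923 D=5555200/1057923 F=47803904/13752999] → run F
t=8: vr[B=2048/423 C=3860480/1057923 D=5555200/1057923] → run C
t=9: vr[B=2048/423 C=4293632/1057923 D=5555200/1057923] → run C
t=10: vr[B=2048/423 C=4726784/1057923 D=5555200/1057923] → run C
t=11: vr[B=2048/423 C=5159936/1057923 D=5555200/1057923] → run B
t=12: vr[B=1024/141 C=5159936/1057923 D=5555200/1057923] → run C
t=13: vr[B=1024/141 C=5593088/1057923 D=5555200/1057923] → run D
t=14: vr[B=1024/141 C=5593088/1057923 D=2705408/352641] → run C
t=15: vr[B=1024/141 D=2705408/352641] → run B
t=16: vr[B=4096/423 D=2705408/352641] → run D
t=17: vr[B=4096/423 D=10677248/1057923] → run B
t=18: vr[B=5120/423 D=10677248/1057923] → run D
t=19: vr[B=5120/423 D=13238272/1057923] → run B
t=20: vr[B=2048/141 D=13238272/1057923] → run D
t=21: vr[B=2048/141 D=5266432/352641] → run B
t=22: vr[D=5266432/352641] → run D
t=23: vr[D=18360320/1057923] → run D
t=24: (idle)
t=25: (idle)
t=26: (idle)
t=27: (idle)

completion order = F, C, B, D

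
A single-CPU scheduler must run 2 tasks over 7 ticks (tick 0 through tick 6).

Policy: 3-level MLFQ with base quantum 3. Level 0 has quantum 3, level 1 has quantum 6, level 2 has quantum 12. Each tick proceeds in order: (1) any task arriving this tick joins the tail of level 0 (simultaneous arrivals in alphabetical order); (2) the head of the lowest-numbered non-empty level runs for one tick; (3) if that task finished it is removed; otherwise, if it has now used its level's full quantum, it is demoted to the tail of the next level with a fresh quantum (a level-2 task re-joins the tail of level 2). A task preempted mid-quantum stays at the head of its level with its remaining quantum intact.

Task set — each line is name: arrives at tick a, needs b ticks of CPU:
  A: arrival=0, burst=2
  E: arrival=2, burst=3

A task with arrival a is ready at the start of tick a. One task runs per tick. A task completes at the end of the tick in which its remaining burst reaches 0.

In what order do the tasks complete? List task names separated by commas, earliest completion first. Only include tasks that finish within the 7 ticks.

t=0: L0/L1/L2 = A/-/- → run A
t=1: L0/L1/L2 = A/-/- → run A
t=2: L0/L1/L2 = E/-/- → run E
t=3: L0/L1/L2 = E/-/- → run E
t=4: L0/L1/L2 = E/-/- → run E
t=5: (idle)
t=6: (idle)

completion order = A, E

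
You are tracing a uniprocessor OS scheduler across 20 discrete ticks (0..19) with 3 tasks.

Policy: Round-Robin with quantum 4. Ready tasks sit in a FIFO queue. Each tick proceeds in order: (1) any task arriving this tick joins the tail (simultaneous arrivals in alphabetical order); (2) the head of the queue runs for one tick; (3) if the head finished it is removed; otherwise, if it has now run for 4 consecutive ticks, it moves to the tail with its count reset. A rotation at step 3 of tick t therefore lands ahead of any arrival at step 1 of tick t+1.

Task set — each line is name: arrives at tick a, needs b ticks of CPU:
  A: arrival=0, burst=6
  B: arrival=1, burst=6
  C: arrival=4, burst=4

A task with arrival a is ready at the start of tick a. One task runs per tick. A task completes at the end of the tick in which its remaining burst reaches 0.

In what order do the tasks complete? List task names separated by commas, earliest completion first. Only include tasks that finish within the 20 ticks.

t=0: queue=[A] q_used=0 → run A
t=1: queue=[A,B] q_used=1 → run A
t=2: queue=[A,B] q_used=2 → run A
t=3: queue=[A,B] q_used=3 → run A
t=4: queue=[B,A,C] q_used=0 → run B
t=5: queue=[B,A,C] q_used=1 → run B
t=6: queue=[B,A,C] q_used=2 → run B
t=7: queue=[B,A,C] q_used=3 → run B
t=8: queue=[A,C,B] q_used=0 → run A
t=9: queue=[A,C,B] q_used=1 → run A
t=10: queue=[C,B] q_used=0 → run C
t=11: queue=[C,B] q_used=1 → run C
t=12: queue=[C,B] q_used=2 → run C
t=13: queue=[C,B] q_used=3 → run C
t=14: queue=[B] q_used=0 → run B
t=15: queue=[B] q_used=1 → run B
t=16: (idle)
t=17: (idle)
t=18: (idle)
t=19: (idle)

completion order = A, C, B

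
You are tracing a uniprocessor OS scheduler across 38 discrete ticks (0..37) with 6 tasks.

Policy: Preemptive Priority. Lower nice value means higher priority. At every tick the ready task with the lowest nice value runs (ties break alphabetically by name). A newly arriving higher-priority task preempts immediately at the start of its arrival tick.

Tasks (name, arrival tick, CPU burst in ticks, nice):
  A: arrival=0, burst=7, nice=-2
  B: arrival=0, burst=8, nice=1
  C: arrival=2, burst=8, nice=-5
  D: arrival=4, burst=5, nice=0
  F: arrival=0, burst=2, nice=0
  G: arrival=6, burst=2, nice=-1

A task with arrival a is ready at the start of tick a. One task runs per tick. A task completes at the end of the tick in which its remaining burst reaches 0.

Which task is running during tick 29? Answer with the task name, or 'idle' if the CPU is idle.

running at tick 29 = B

t=0: ready={A,B,F} → run A
t=1: ready={A,B,F} → run A
t=2: ready={A,B,C,F} → run C
t=3: ready={A,B,C,F} → run C
t=4: ready={A,B,C,D,F} → run C
t=5: ready={A,B,C,D,F} → run C
t=6: ready={A,B,C,D,F,G} → run C
t=7: ready={A,B,C,D,F,G} → run C
t=8: ready={A,B,C,D,F,G} → run C
t=9: ready={A,B,C,D,F,G} → run C
t=10: ready={A,B,D,F,G} → run A
t=11: ready={A,B,D,F,G} → run A
t=12: ready={A,B,D,F,G} → run A
t=13: ready={A,B,D,F,G} → run A
t=14: ready={A,B,D,F,G} → run A
t=15: ready={B,D,F,G} → run G
t=16: ready={B,D,F,G} → run G
t=17: ready={B,D,F} → run D
t=18: ready={B,D,F} → run D
t=19: ready={B,D,F} → run D
t=20: ready={B,D,F} → run D
t=21: ready={B,D,F} → run D
t=22: ready={B,F} → run F
t=23: ready={B,F} → run F
t=24: ready={B} → run B
t=25: ready={B} → run B
t=26: ready={B} → run B
t=27: ready={B} → run B
t=28: ready={B} → run B
t=29: ready={B} → run B
t=30: ready={B} → run B
t=31: ready={B} → run B
t=32: (idle)
t=33: (idle)
t=34: (idle)
t=35: (idle)
t=36: (idle)
t=37: (idle)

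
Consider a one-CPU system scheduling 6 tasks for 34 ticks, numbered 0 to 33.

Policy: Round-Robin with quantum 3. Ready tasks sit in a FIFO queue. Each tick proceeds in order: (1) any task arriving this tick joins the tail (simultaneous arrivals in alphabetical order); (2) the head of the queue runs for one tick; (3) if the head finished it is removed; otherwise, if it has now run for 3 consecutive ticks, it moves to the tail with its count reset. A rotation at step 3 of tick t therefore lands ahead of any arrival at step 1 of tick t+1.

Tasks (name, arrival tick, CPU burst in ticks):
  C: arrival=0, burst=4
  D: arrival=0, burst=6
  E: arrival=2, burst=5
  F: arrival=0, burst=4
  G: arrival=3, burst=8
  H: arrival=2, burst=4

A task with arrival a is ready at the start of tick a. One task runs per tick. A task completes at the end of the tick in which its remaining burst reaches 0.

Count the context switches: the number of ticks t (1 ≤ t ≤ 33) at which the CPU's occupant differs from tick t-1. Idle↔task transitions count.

t=0: queue=[C,D,F] q_used=0 → run C
t=1: queue=[C,D,F] q_used=1 → run C
t=2: queue=[C,D,F,E,H] q_used=2 → run C
t=3: queue=[D,F,E,H,C,G] q_used=0 → run D
t=4: queue=[D,F,E,H,C,G] q_used=1 → run D
t=5: queue=[D,F,E,H,C,G] q_used=2 → run D
t=6: queue=[F,E,H,C,G,D] q_used=0 → run F
t=7: queue=[F,E,H,C,G,D] q_used=1 → run F
t=8: queue=[F,E,H,C,G,D] q_used=2 → run F
t=9: queue=[E,H,C,G,D,F] q_used=0 → run E
t=10: queue=[E,H,C,G,D,F] q_used=1 → run E
t=11: queue=[E,H,C,G,D,F] q_used=2 → run E
t=12: queue=[H,C,G,D,F,E] q_used=0 → run H
t=13: queue=[H,C,G,D,F,E] q_used=1 → run H
t=14: queue=[H,C,G,D,F,E] q_used=2 → run H
t=15: queue=[C,G,D,F,E,H] q_used=0 → run C
t=16: queue=[G,D,F,E,H] q_used=0 → run G
t=17: queue=[G,D,F,E,H] q_used=1 → run G
t=18: queue=[G,D,F,E,H] q_used=2 → run G
t=19: queue=[D,F,E,H,G] q_used=0 → run D
t=20: queue=[D,F,E,H,G] q_used=1 → run D
t=21: queue=[D,F,E,H,G] q_used=2 → run D
t=22: queue=[F,E,H,G] q_used=0 → run F
t=23: queue=[E,H,G] q_used=0 → run E
t=24: queue=[E,H,G] q_used=1 → run E
t=25: queue=[H,G] q_used=0 → run H
t=26: queue=[G] q_used=0 → run G
t=27: queue=[G] q_used=1 → run G
t=28: queue=[G] q_used=2 → run G
t=29: queue=[G] q_used=0 → run G
t=30: queue=[G] q_used=1 → run G
t=31: (idle)
t=32: (idle)
t=33: (idle)

context switches = 12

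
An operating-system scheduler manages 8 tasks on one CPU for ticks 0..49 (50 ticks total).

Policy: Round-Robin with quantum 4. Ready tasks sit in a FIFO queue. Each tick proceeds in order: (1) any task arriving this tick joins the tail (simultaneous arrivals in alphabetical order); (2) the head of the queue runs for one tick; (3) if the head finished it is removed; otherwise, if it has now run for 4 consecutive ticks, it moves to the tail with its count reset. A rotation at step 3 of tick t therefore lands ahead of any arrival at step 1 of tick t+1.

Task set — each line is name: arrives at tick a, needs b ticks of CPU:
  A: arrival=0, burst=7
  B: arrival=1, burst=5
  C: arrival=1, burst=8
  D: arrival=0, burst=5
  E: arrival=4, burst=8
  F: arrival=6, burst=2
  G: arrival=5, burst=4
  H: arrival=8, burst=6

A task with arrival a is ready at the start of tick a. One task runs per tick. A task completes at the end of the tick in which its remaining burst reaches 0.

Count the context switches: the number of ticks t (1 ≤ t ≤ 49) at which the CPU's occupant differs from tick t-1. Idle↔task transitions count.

context switches = 14

t=0: queue=[A,D] q_used=0 → run A
t=1: queue=[A,D,B,C] q_used=1 → run A
t=2: queue=[A,D,B,C] q_used=2 → run A
t=3: queue=[A,D,B,C] q_used=3 → run A
t=4: queue=[D,B,C,A,E] q_used=0 → run D
t=5: queue=[D,B,C,A,E,G] q_used=1 → run D
t=6: queue=[D,B,C,A,E,G,F] q_used=2 → run D
t=7: queue=[D,B,C,A,E,G,F] q_used=3 → run D
t=8: queue=[B,C,A,E,G,F,D,H] q_used=0 → run B
t=9: queue=[B,C,A,E,G,F,D,H] q_used=1 → run B
t=10: queue=[B,C,A,E,G,F,D,H] q_used=2 → run B
t=11: queue=[B,C,A,E,G,F,D,H] q_used=3 → run B
t=12: queue=[C,A,E,G,F,D,H,B] q_used=0 → run C
t=13: queue=[C,A,E,G,F,D,H,B] q_used=1 → run C
t=14: queue=[C,A,E,G,F,D,H,B] q_used=2 → run C
t=15: queue=[C,A,E,G,F,D,H,B] q_used=3 → run C
t=16: queue=[A,E,G,F,D,H,B,C] q_used=0 → run A
t=17: queue=[A,E,G,F,D,H,B,C] q_used=1 → run A
t=18: queue=[A,E,G,F,D,H,B,C] q_used=2 → run A
t=19: queue=[E,G,F,D,H,B,C] q_used=0 → run E
t=20: queue=[E,G,F,D,H,B,C] q_used=1 → run E
t=21: queue=[E,G,F,D,H,B,C] q_used=2 → run E
t=22: queue=[E,G,F,D,H,B,C] q_used=3 → run E
t=23: queue=[G,F,D,H,B,C,E] q_used=0 → run G
t=24: queue=[G,F,D,H,B,C,E] q_used=1 → run G
t=25: queue=[G,F,D,H,B,C,E] q_used=2 → run G
t=26: queue=[G,F,D,H,B,C,E] q_used=3 → run G
t=27: queue=[F,D,H,B,C,E] q_used=0 → run F
t=28: queue=[F,D,H,B,C,E] q_used=1 → run F
t=29: queue=[D,H,B,C,E] q_used=0 → run D
t=30: queue=[H,B,C,E] q_used=0 → run H
t=31: queue=[H,B,C,E] q_used=1 → run H
t=32: queue=[H,B,C,E] q_used=2 → run H
t=33: queue=[H,B,C,E] q_used=3 → run H
t=34: queue=[B,C,E,H] q_used=0 → run B
t=35: queue=[C,E,H] q_used=0 → run C
t=36: queue=[C,E,H] q_used=1 → run C
t=37: queue=[C,E,H] q_used=2 → run C
t=38: queue=[C,E,H] q_used=3 → run C
t=39: queue=[E,H] q_used=0 → run E
t=40: queue=[E,H] q_used=1 → run E
t=41: queue=[E,H] q_used=2 → run E
t=42: queue=[E,H] q_used=3 → run E
t=43: queue=[H] q_used=0 → run H
t=44: queue=[H] q_used=1 → run H
t=45: (idle)
t=46: (idle)
t=47: (idle)
t=48: (idle)
t=49: (idle)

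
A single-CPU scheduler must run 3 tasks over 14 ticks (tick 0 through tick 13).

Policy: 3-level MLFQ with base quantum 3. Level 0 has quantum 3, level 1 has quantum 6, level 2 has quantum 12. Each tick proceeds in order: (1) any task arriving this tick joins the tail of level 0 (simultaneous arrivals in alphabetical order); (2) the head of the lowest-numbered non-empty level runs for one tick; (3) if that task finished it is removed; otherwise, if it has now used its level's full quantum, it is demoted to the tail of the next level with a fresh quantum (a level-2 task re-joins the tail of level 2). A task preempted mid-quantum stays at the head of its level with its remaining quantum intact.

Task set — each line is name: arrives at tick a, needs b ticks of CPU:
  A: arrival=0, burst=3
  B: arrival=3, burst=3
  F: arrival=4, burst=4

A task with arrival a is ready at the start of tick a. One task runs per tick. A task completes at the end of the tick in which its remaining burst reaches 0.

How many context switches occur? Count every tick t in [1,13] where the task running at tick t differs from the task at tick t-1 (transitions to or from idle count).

t=0: L0/L1/L2 = A/-/- → run A
t=1: L0/L1/L2 = A/-/- → run A
t=2: L0/L1/L2 = A/-/- → run A
t=3: L0/L1/L2 = B/-/- → run B
t=4: L0/L1/L2 = BF/-/- → run B
t=5: L0/L1/L2 = BF/-/- → run B
t=6: L0/L1/L2 = F/-/- → run F
t=7: L0/L1/L2 = F/-/- → run F
t=8: L0/L1/L2 = F/-/- → run F
t=9: L0/L1/L2 = -/F/- → run F
t=10: (idle)
t=11: (idle)
t=12: (idle)
t=13: (idle)

context switches = 3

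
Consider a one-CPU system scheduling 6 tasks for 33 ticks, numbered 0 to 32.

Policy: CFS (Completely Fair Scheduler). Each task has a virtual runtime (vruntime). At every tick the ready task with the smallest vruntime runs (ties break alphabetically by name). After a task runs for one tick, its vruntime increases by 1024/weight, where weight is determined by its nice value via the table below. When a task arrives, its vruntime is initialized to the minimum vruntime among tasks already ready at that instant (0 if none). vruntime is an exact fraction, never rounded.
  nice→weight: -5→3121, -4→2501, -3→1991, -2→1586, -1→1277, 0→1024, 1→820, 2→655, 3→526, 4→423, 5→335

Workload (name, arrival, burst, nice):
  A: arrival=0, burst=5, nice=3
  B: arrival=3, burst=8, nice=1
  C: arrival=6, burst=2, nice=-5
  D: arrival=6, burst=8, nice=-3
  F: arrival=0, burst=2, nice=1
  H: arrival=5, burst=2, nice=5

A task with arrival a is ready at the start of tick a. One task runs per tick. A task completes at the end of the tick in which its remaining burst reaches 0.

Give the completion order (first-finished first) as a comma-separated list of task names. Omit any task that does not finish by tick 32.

completion order = F, C, H, D, A, B

t=0: vr[A=0 F=0] → run A
t=1: vr[A=512/263 F=0] → run F
t=2: vr[A=512/263 F=256/205] → run F
t=3: vr[A=512/263 B=512/263] → run A
t=4: vr[A=1024/263 B=512/263] → run B
t=5: vr[A=1024/263 B=172288/53915 H=172288/53915] → run B
t=6: vr[A=1024/263 B=239616/53915 C=172288/53915 D=172288/53915 H=172288/53915] → run C
t=7: vr[A=1024/263 B=239616/53915 C=592919808/168268715 D=172288/53915 H=172288/53915] → run D
t=8: vr[A=1024/263 B=239616/53915 C=592919808/168268715 D=398234368/107344765 H=172288/53915] → run H
t=9: vr[A=1024/263 B=239616/53915 C=592919808/168268715 D=398234368/107344765 H=22585088/3612305] → run C
t=10: vr[A=1024/263 B=239616/53915 D=398234368/107344765 H=22585088/3612305] → run D
t=11: vr[A=1024/263 B=239616/53915 D=453443328/107344765 H=22585088/3612305] → run A
t=12: vr[A=1536/263 B=239616/53915 D=453443328/107344765 H=22585088/3612305] → run D
t=13: vr[A=1536/263 B=239616/53915 D=508652288/107344765 H=22585088/3612305] → run B
t=14: vr[A=1536/263 B=306944/53915 D=508652288/107344765 H=22585088/3612305] → run D
t=15: vr[A=1536/263 B=306944/53915 D=563861248/107344765 H=22585088/3612305] → run D
t=16: vr[A=1536/263 B=306944/53915 D=619070208/107344765 H=22585088/3612305] → run B
t=17: vr[A=1536/263 B=374272/53915 D=619070208/107344765 H=22585088/3612305] → run D
t=18: vr[A=1536/263 B=374272/53915 D=674279168/107344765 H=22585088/3612305] → run A
t=19: vr[A=2048/263 B=374272/53915 D=674279168/107344765 H=22585088/3612305] → run H
t=20: vr[A=2048/263 B=374272/53915 D=674279168/107344765] → run D
t=21: vr[A=2048/263 B=374272/53915 D=729488128/107344765] → run D
t=22: vr[A=2048/263 B=374272/53915] → run B
t=23: vr[A=2048/263 B=88320/10783] → run A
t=24: vr[B=88320/10783] → run B
t=25: vr[B=508928/53915] → run B
t=26: vr[B=576256/53915] → run B
t=27: (idle)
t=28: (idle)
t=29: (idle)
t=30: (idle)
t=31: (idle)
t=32: (idle)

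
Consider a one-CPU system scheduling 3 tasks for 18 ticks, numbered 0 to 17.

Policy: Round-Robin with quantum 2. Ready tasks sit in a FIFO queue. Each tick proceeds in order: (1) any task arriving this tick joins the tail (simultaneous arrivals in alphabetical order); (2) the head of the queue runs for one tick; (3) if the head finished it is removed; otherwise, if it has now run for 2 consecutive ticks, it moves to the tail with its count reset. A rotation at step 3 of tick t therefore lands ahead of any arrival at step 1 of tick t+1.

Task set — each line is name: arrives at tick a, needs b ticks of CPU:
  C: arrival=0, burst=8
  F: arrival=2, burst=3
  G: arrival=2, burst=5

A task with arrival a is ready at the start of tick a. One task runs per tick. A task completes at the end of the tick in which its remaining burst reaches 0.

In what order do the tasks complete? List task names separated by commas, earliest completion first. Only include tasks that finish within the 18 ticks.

completion order = F, C, G

t=0: queue=[C] q_used=0 → run C
t=1: queue=[C] q_used=1 → run C
t=2: queue=[C,F,G] q_used=0 → run C
t=3: queue=[C,F,G] q_used=1 → run C
t=4: queue=[F,G,C] q_used=0 → run F
t=5: queue=[F,G,C] q_used=1 → run F
t=6: queue=[G,C,F] q_used=0 → run G
t=7: queue=[G,C,F] q_used=1 → run G
t=8: queue=[C,F,G] q_used=0 → run C
t=9: queue=[C,F,G] q_used=1 → run C
t=10: queue=[F,G,C] q_used=0 → run F
t=11: queue=[G,C] q_used=0 → run G
t=12: queue=[G,C] q_used=1 → run G
t=13: queue=[C,G] q_used=0 → run C
t=14: queue=[C,G] q_used=1 → run C
t=15: queue=[G] q_used=0 → run G
t=16: (idle)
t=17: (idle)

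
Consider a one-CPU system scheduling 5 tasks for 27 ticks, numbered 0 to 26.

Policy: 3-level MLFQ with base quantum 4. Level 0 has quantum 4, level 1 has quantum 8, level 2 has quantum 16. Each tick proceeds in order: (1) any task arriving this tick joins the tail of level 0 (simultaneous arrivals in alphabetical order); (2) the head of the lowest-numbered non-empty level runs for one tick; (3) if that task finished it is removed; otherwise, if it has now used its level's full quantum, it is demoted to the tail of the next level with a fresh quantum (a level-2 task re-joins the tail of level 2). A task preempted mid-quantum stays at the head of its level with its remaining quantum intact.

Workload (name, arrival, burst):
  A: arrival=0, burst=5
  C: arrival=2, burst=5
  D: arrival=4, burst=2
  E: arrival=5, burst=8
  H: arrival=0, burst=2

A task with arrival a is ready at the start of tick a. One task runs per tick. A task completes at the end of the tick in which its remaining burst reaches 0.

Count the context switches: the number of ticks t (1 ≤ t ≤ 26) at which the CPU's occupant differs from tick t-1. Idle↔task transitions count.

context switches = 8

t=0: L0/L1/L2 = AH/-/- → run A
t=1: L0/L1/L2 = AH/-/- → run A
t=2: L0/L1/L2 = AHC/-/- → run A
t=3: L0/L1/L2 = AHC/-/- → run A
t=4: L0/L1/L2 = HCD/A/- → run H
t=5: L0/L1/L2 = HCDE/A/- → run H
t=6: L0/L1/L2 = CDE/A/- → run C
t=7: L0/L1/L2 = CDE/A/- → run C
t=8: L0/L1/L2 = CDE/A/- → run C
t=9: L0/L1/L2 = CDE/A/- → run C
t=10: L0/L1/L2 = DE/AC/- → run D
t=11: L0/L1/L2 = DE/AC/- → run D
t=12: L0/L1/L2 = E/AC/- → run E
t=13: L0/L1/L2 = E/AC/- → run E
t=14: L0/L1/L2 = E/AC/- → run E
t=15: L0/L1/L2 = E/AC/- → run E
t=16: L0/L1/L2 = -/ACE/- → run A
t=17: L0/L1/L2 = -/CE/- → run C
t=18: L0/L1/L2 = -/E/- → run E
t=19: L0/L1/L2 = -/E/- → run E
t=20: L0/L1/L2 = -/E/- → run E
t=21: L0/L1/L2 = -/E/- → run E
t=22: (idle)
t=23: (idle)
t=24: (idle)
t=25: (idle)
t=26: (idle)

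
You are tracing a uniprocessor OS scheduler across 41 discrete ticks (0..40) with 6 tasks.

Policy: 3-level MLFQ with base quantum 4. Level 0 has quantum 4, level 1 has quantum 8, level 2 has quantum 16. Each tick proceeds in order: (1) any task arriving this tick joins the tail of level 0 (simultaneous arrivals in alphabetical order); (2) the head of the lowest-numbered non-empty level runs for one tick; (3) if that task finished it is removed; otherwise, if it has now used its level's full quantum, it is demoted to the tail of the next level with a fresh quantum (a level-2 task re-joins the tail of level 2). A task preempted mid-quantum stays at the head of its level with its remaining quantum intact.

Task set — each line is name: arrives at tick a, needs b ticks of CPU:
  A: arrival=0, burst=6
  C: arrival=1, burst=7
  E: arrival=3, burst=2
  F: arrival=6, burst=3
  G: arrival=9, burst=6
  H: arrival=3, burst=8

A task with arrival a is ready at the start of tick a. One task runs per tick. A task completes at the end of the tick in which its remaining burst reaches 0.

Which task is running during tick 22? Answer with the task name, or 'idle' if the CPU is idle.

t=0: L0/L1/L2 = A/-/- → run A
t=1: L0/L1/L2 = AC/-/- → run A
t=2: L0/L1/L2 = AC/-/- → run A
t=3: L0/L1/L2 = ACEH/-/- → run A
t=4: L0/L1/L2 = CEH/A/- → run C
t=5: L0/L1/L2 = CEH/A/- → run C
t=6: L0/L1/L2 = CEHF/A/- → run C
t=7: L0/L1/L2 = CEHF/A/- → run C
t=8: L0/L1/L2 = EHF/AC/- → run E
t=9: L0/L1/L2 = EHFG/AC/- → run E
t=10: L0/L1/L2 = HFG/AC/- → run H
t=11: L0/L1/L2 = HFG/AC/- → run H
t=12: L0/L1/L2 = HFG/AC/- → run H
t=13: L0/L1/L2 = HFG/AC/- → run H
t=14: L0/L1/L2 = FG/ACH/- → run F
t=15: L0/L1/L2 = FG/ACH/- → run F
t=16: L0/L1/L2 = FG/ACH/- → run F
t=17: L0/L1/L2 = G/ACH/- → run G
t=18: L0/L1/L2 = G/ACH/- → run G
t=19: L0/L1/L2 = G/ACH/- → run G
t=20: L0/L1/L2 = G/ACH/- → run G
t=21: L0/L1/L2 = -/ACHG/- → run A
t=22: L0/L1/L2 = -/ACHG/- → run A
t=23: L0/L1/L2 = -/CHG/- → run C
t=24: L0/L1/L2 = -/CHG/- → run C
t=25: L0/L1/L2 = -/CHG/- → run C
t=26: L0/L1/L2 = -/HG/- → run H
t=27: L0/L1/L2 = -/HG/- → run H
t=28: L0/L1/L2 = -/HG/- → run H
t=29: L0/L1/L2 = -/HG/- → run H
t=30: L0/L1/L2 = -/G/- → run G
t=31: L0/L1/L2 = -/G/- → run G
t=32: (idle)
t=33: (idle)
t=34: (idle)
t=35: (idle)
t=36: (idle)
t=37: (idle)
t=38: (idle)
t=39: (idle)
t=40: (idle)

running at tick 22 = A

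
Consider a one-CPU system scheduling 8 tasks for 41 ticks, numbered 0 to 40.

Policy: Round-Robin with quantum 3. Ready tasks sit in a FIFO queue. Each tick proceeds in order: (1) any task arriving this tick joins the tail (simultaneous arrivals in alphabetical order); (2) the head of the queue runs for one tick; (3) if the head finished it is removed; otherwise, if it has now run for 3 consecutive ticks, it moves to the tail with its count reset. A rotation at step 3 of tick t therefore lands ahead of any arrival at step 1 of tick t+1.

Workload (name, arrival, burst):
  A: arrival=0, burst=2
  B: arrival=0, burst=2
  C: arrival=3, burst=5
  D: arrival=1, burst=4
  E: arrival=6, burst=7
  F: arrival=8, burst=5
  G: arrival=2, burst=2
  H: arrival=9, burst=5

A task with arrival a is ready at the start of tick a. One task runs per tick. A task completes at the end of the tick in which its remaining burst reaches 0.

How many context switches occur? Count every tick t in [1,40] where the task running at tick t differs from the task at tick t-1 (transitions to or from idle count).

context switches = 14

t=0: queue=[A,B] q_used=0 → run A
t=1: queue=[A,B,D] q_used=1 → run A
t=2: queue=[B,D,G] q_used=0 → run B
t=3: queue=[B,D,G,C] q_used=1 → run B
t=4: queue=[D,G,C] q_used=0 → run D
t=5: queue=[D,G,C] q_used=1 → run D
t=6: queue=[D,G,C,E] q_used=2 → run D
t=7: queue=[G,C,E,D] q_used=0 → run G
t=8: queue=[G,C,E,D,F] q_used=1 → run G
t=9: queue=[C,E,D,F,H] q_used=0 → run C
t=10: queue=[C,E,D,F,H] q_used=1 → run C
t=11: queue=[C,E,D,F,H] q_used=2 → run C
t=12: queue=[E,D,F,H,C] q_used=0 → run E
t=13: queue=[E,D,F,H,C] q_used=1 → run E
t=14: queue=[E,D,F,H,C] q_used=2 → run E
t=15: queue=[D,F,H,C,E] q_used=0 → run D
t=16: queue=[F,H,C,E] q_used=0 → run F
t=17: queue=[F,H,C,E] q_used=1 → run F
t=18: queue=[F,H,C,E] q_used=2 → run F
t=19: queue=[H,C,E,F] q_used=0 → run H
t=20: queue=[H,C,E,F] q_used=1 → run H
t=21: queue=[H,C,E,F] q_used=2 → run H
t=22: queue=[C,E,F,H] q_used=0 → run C
t=23: queue=[C,E,F,H] q_used=1 → run C
t=24: queue=[E,F,H] q_used=0 → run E
t=25: queue=[E,F,H] q_used=1 → run E
t=26: queue=[E,F,H] q_used=2 → run E
t=27: queue=[F,H,E] q_used=0 → run F
t=28: queue=[F,H,E] q_used=1 → run F
t=29: queue=[H,E] q_used=0 → run H
t=30: queue=[H,E] q_used=1 → run H
t=31: queue=[E] q_used=0 → run E
t=32: (idle)
t=33: (idle)
t=34: (idle)
t=35: (idle)
t=36: (idle)
t=37: (idle)
t=38: (idle)
t=39: (idle)
t=40: (idle)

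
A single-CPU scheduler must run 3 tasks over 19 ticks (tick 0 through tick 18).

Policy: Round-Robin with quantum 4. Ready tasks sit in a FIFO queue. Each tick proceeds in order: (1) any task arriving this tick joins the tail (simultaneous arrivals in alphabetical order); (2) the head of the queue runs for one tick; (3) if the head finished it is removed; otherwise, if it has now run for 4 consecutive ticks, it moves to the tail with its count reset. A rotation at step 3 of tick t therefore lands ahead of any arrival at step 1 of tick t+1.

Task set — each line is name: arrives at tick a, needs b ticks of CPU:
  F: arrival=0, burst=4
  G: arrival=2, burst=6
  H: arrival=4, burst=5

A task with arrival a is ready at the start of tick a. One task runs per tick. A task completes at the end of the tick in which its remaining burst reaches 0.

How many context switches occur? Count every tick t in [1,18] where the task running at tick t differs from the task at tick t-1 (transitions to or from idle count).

t=0: queue=[F] q_used=0 → run F
t=1: queue=[F] q_used=1 → run F
t=2: queue=[F,G] q_used=2 → run F
t=3: queue=[F,G] q_used=3 → run F
t=4: queue=[G,H] q_used=0 → run G
t=5: queue=[G,H] q_used=1 → run G
t=6: queue=[G,H] q_used=2 → run G
t=7: queue=[G,H] q_used=3 → run G
t=8: queue=[H,G] q_used=0 → run H
t=9: queue=[H,G] q_used=1 → run H
t=10: queue=[H,G] q_used=2 → run H
t=11: queue=[H,G] q_used=3 → run H
t=12: queue=[G,H] q_used=0 → run G
t=13: queue=[G,H] q_used=1 → run G
t=14: queue=[H] q_used=0 → run H
t=15: (idle)
t=16: (idle)
t=17: (idle)
t=18: (idle)

context switches = 5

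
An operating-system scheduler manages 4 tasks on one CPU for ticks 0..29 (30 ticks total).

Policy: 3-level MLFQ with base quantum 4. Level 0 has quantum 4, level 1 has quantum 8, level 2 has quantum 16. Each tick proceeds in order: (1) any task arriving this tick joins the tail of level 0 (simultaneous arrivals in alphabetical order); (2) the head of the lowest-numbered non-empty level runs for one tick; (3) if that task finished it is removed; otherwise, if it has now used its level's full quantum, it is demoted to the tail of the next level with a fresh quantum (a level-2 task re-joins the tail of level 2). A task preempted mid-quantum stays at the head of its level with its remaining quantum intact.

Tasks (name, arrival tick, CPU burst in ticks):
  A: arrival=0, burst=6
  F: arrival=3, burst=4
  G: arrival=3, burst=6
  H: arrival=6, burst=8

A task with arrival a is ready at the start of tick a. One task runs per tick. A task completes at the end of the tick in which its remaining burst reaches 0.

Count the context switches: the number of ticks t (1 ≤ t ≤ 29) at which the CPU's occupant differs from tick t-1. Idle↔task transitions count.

context switches = 7

t=0: L0/L1/L2 = A/-/- → run A
t=1: L0/L1/L2 = A/-/- → run A
t=2: L0/L1/L2 = A/-/- → run A
t=3: L0/L1/L2 = AFG/-/- → run A
t=4: L0/L1/L2 = FG/A/- → run F
t=5: L0/L1/L2 = FG/A/- → run F
t=6: L0/L1/L2 = FGH/A/- → run F
t=7: L0/L1/L2 = FGH/A/- → run F
t=8: L0/L1/L2 = GH/A/- → run G
t=9: L0/L1/L2 = GH/A/- → run G
t=10: L0/L1/L2 = GH/A/- → run G
t=11: L0/L1/L2 = GH/A/- → run G
t=12: L0/L1/L2 = H/AG/- → run H
t=13: L0/L1/L2 = H/AG/- → run H
t=14: L0/L1/L2 = H/AG/- → run H
t=15: L0/L1/L2 = H/AG/- → run H
t=16: L0/L1/L2 = -/AGH/- → run A
t=17: L0/L1/L2 = -/AGH/- → run A
t=18: L0/L1/L2 = -/GH/- → run G
t=19: L0/L1/L2 = -/GH/- → run G
t=20: L0/L1/L2 = -/H/- → run H
t=21: L0/L1/L2 = -/H/- → run H
t=22: L0/L1/L2 = -/H/- → run H
t=23: L0/L1/L2 = -/H/- → run H
t=24: (idle)
t=25: (idle)
t=26: (idle)
t=27: (idle)
t=28: (idle)
t=29: (idle)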